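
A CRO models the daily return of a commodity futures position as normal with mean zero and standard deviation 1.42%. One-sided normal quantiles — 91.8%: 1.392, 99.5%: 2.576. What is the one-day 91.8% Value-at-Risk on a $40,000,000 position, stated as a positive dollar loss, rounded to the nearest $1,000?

$791,000

VaR = z·σ = 1.392 × 1.42% = 1.977%.
On $40,000,000: 0.01977 × $40,000,000 = $790,800.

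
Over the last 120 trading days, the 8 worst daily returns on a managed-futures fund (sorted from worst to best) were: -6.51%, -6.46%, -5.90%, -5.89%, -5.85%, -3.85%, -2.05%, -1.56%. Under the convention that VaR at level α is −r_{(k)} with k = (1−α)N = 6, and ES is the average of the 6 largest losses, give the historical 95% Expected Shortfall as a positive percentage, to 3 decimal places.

The 6 worst returns sum to -34.46%.
ES = −(-34.46%) / 6 = 5.7433…% ≈ 5.743%.

5.743%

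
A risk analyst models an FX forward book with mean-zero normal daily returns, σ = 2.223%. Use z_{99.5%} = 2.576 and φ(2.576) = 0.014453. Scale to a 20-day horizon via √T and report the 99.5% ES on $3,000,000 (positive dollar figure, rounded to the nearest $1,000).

σ_{20d} = 2.223% × √20 = 9.942%.
ES multiplier = φ(z)/(1−α) = 0.014453/0.005 = 2.891.
ES = 9.942% × 2.891 = 28.742%; on $3,000,000: $862,260.

$862,000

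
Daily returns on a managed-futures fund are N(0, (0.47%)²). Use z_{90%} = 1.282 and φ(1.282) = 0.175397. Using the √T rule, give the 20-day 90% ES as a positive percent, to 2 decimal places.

3.69%

σ_{20d} = 0.47% × √20 = 2.102%.
ES multiplier = φ(z)/(1−α) = 0.175397/0.1 = 1.754.
ES = 2.102% × 1.754 = 3.687%.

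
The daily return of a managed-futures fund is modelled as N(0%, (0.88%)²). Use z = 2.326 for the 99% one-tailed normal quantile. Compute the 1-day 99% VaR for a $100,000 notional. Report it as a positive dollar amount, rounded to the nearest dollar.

VaR = z·σ = 2.326 × 0.88% = 2.047%.
On $100,000: 0.02047 × $100,000 = $2,047.

$2,047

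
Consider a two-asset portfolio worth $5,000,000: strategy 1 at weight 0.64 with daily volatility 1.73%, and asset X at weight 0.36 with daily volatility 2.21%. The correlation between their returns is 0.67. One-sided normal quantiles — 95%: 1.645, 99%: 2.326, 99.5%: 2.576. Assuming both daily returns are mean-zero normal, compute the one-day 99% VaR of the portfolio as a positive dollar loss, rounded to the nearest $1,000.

$203,000

σ_p² = 0.64²·1.73² + 0.36²·2.21² + 2·0.67·0.64·0.36·1.73·2.21 = 3.0393 (%²).
σ_p = √3.0393 = 1.743%.
VaR = 2.326 × 1.743% = 4.054%; on $5,000,000 that is $202,700.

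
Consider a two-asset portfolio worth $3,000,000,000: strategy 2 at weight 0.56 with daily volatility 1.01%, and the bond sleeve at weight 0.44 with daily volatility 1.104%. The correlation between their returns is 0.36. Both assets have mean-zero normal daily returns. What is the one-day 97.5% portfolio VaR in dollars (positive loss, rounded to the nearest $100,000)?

σ_p² = 0.56²·1.01² + 0.44²·1.104² + 2·0.36·0.56·0.44·1.01·1.104 = 0.7537 (%²).
σ_p = √0.7537 = 0.868%.
At 97.5%, z = 1.960.
VaR = 1.960 × 0.868% = 1.701%; on $3,000,000,000 that is $51,030,000.

$51,000,000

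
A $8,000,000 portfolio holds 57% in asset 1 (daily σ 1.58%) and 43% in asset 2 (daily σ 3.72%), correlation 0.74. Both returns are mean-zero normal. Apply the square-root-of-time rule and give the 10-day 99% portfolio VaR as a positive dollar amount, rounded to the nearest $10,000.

$1,380,000

σ_p = √(0.57²·1.58² + 0.43²·3.72² + 2·0.74·0.57·0.43·1.58·3.72) = 2.346%.
σ_{10d} = 2.346% × √10 = 7.419%.
z(99%) = 2.326.
VaR = 2.326 × 7.419% = 17.257%; on $8,000,000 that is $1,380,560.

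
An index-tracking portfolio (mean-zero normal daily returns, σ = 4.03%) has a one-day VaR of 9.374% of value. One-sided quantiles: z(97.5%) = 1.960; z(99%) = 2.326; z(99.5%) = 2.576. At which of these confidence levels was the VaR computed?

Implied z = VaR/σ = 9.374 / 4.03 = 2.326.
This matches z(99%) = 2.326.

99%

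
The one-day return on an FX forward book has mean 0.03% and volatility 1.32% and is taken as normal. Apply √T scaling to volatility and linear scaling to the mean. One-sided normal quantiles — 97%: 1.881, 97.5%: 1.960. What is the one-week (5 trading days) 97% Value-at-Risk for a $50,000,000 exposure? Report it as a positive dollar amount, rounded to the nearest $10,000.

$2,700,000

σ_{5d} = 1.32% × √5 = 2.952%; μ_{5d} = 5 × 0.03% = 0.150%.
VaR = −(0.150%) + 1.881 × 2.952% = 5.403%.
On $50,000,000: 0.05403 × $50,000,000 = $2,701,500.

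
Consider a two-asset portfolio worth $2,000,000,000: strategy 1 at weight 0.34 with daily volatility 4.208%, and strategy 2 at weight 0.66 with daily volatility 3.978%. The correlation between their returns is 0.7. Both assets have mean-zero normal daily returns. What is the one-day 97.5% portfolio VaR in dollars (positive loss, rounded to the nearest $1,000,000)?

σ_p² = 0.34²·4.208² + 0.66²·3.978² + 2·0.7·0.34·0.66·4.208·3.978 = 14.1990 (%²).
σ_p = √14.1990 = 3.768%.
At 97.5%, z = 1.960.
VaR = 1.960 × 3.768% = 7.385%; on $2,000,000,000 that is $147,700,000.

$148,000,000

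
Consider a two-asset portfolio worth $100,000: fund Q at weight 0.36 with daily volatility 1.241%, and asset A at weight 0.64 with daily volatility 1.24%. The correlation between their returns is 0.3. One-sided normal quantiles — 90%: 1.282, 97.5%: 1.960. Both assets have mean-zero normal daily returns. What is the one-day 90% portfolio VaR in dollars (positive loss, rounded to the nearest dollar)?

$1,309

σ_p² = 0.36²·1.241² + 0.64²·1.24² + 2·0.3·0.36·0.64·1.241·1.24 = 1.0421 (%²).
σ_p = √1.0421 = 1.021%.
VaR = 1.282 × 1.021% = 1.309%; on $100,000 that is $1,309.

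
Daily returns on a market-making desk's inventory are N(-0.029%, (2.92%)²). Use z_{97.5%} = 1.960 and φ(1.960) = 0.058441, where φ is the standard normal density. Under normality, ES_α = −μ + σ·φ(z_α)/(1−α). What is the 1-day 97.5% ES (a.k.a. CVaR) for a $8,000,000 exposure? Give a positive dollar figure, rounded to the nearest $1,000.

$548,000

Tail multiplier: φ(z)/(1−α) = 0.058441 / 0.025 = 2.338.
ES = −(-0.029%) + 2.92% × 2.338 = 6.856%.
On $8,000,000: 0.06856 × $8,000,000 = $548,480.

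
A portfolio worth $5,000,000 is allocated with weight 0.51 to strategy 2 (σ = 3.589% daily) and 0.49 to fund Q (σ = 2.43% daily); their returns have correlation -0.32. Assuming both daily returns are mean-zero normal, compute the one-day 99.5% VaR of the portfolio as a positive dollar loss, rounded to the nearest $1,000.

σ_p² = 0.51²·3.589² + 0.49²·2.43² + 2·-0.32·0.51·0.49·3.589·2.43 = 3.3732 (%²).
σ_p = √3.3732 = 1.837%.
At 99.5%, z = 2.576.
VaR = 2.576 × 1.837% = 4.732%; on $5,000,000 that is $236,600.

$237,000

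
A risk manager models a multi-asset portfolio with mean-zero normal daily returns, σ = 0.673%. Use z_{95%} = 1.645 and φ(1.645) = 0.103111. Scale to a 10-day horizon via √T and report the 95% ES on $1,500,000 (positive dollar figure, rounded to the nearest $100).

$65,800

σ_{10d} = 0.673% × √10 = 2.128%.
ES multiplier = φ(z)/(1−α) = 0.103111/0.05 = 2.062.
ES = 2.128% × 2.062 = 4.388%; on $1,500,000: $65,820.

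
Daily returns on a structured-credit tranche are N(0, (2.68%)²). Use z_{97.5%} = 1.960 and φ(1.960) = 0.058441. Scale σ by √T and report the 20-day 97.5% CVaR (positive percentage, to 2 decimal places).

σ_{20d} = 2.68% × √20 = 11.985%.
ES multiplier = φ(z)/(1−α) = 0.058441/0.025 = 2.338.
ES = 11.985% × 2.338 = 28.021%.

28.02%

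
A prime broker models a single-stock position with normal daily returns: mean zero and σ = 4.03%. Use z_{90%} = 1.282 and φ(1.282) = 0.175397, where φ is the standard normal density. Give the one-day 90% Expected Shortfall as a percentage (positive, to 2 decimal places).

7.07%

Tail multiplier: φ(z)/(1−α) = 0.175397 / 0.1 = 1.754.
ES = 4.03% × 1.754 = 7.069%.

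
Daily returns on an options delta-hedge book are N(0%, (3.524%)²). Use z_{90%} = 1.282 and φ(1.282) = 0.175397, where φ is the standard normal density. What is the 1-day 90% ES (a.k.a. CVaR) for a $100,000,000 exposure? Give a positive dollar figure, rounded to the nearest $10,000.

Tail multiplier: φ(z)/(1−α) = 0.175397 / 0.1 = 1.754.
ES = 3.524% × 1.754 = 6.181%.
On $100,000,000: 0.06181 × $100,000,000 = $6,181,000.

$6,180,000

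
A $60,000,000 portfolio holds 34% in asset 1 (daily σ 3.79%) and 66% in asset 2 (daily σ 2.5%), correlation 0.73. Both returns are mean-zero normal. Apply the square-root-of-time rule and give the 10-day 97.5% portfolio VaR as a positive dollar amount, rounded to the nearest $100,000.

σ_p = √(0.34²·3.79² + 0.66²·2.5² + 2·0.73·0.34·0.66·3.79·2.5) = 2.736%.
σ_{10d} = 2.736% × √10 = 8.652%.
z(97.5%) = 1.960.
VaR = 1.960 × 8.652% = 16.958%; on $60,000,000 that is $10,174,800.

$10,200,000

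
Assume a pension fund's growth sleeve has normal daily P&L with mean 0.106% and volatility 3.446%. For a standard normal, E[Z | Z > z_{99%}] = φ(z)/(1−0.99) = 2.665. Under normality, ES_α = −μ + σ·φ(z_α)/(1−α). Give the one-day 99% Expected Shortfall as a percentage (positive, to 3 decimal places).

9.078%

ES = −(0.106%) + 3.446% × 2.665 = 9.078%.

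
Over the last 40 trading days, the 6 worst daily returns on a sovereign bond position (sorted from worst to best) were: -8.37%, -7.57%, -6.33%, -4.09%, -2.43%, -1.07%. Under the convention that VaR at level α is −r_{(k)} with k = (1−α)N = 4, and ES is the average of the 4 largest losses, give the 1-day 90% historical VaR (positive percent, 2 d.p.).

k = 4; the 4th lowest return is -4.09%, so VaR = 4.09%.

4.09%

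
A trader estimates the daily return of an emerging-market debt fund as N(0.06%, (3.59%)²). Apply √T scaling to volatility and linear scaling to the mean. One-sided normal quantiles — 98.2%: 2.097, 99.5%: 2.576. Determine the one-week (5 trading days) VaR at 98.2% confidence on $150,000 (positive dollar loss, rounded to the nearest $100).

σ_{5d} = 3.59% × √5 = 8.027%; μ_{5d} = 5 × 0.06% = 0.300%.
VaR = −(0.300%) + 2.097 × 8.027% = 16.533%.
On $150,000: 0.16533 × $150,000 = $24,800.

$24,800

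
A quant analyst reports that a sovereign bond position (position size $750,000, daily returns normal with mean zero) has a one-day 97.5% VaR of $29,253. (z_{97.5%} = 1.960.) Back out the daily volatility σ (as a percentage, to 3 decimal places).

1.990%

VaR as a fraction: $29,253 / $750,000 = 3.900%.
σ = VaR / z = 3.900% / 1.960 = 1.990%.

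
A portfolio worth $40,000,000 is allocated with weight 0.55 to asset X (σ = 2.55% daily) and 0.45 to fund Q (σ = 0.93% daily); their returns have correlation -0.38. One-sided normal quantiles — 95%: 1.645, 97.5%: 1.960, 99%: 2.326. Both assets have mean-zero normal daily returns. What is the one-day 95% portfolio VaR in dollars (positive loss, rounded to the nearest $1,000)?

σ_p² = 0.55²·2.55² + 0.45²·0.93² + 2·-0.38·0.55·0.45·2.55·0.93 = 1.6961 (%²).
σ_p = √1.6961 = 1.302%.
VaR = 1.645 × 1.302% = 2.142%; on $40,000,000 that is $856,800.

$857,000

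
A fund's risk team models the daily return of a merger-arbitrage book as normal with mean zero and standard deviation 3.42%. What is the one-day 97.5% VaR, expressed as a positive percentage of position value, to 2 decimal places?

At 97.5% one-sided, z = 1.960.
VaR = z·σ = 1.960 × 3.42% = 6.703%.

6.70%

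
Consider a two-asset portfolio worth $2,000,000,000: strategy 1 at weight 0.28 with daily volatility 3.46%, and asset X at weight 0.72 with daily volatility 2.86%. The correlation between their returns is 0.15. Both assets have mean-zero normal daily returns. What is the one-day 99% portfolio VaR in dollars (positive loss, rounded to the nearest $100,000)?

σ_p² = 0.28²·3.46² + 0.72²·2.86² + 2·0.15·0.28·0.72·3.46·2.86 = 5.7774 (%²).
σ_p = √5.7774 = 2.404%.
At 99%, z = 2.326.
VaR = 2.326 × 2.404% = 5.592%; on $2,000,000,000 that is $111,840,000.

$111,800,000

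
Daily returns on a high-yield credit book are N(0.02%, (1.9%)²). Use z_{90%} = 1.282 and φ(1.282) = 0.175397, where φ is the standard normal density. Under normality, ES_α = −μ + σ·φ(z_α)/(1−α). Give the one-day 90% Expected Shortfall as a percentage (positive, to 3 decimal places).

Tail multiplier: φ(z)/(1−α) = 0.175397 / 0.1 = 1.754.
ES = −(0.02%) + 1.9% × 1.754 = 3.313%.

3.313%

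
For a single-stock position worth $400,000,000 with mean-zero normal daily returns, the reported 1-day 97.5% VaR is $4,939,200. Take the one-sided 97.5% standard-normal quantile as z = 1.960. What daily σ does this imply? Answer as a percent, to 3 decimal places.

VaR as a fraction: $4,939,200 / $400,000,000 = 1.235%.
σ = VaR / z = 1.235% / 1.960 = 0.630%.

0.630%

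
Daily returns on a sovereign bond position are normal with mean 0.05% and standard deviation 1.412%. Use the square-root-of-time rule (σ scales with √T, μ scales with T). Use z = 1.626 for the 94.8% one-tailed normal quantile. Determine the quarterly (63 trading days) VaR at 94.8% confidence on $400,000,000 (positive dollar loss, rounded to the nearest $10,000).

$60,290,000

σ_{63d} = 1.412% × √63 = 11.207%; μ_{63d} = 63 × 0.05% = 3.150%.
VaR = −(3.150%) + 1.626 × 11.207% = 15.073%.
On $400,000,000: 0.15073 × $400,000,000 = $60,292,000.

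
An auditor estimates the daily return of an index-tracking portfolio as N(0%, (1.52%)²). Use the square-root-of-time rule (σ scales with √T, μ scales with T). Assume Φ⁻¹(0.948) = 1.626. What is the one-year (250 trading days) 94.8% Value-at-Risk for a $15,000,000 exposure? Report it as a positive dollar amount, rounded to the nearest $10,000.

$5,860,000

σ_{250d} = 1.52% × √250 = 24.033%.
VaR = 1.626 × 24.033% = 39.078%.
On $15,000,000: 0.39078 × $15,000,000 = $5,861,700.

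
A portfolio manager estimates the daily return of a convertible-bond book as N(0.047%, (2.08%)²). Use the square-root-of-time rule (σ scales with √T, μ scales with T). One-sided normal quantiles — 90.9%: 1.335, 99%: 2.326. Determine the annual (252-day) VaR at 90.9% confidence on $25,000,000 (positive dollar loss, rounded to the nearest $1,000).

σ_{252d} = 2.08% × √252 = 33.019%; μ_{252d} = 252 × 0.047% = 11.844%.
VaR = −(11.844%) + 1.335 × 33.019% = 32.236%.
On $25,000,000: 0.32236 × $25,000,000 = $8,059,000.

$8,059,000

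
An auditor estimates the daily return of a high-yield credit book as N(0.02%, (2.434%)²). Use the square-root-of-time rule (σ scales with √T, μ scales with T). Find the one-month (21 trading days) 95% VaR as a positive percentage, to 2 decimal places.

At 95%, z = 1.645.
σ_{21d} = 2.434% × √21 = 11.154%; μ_{21d} = 21 × 0.02% = 0.420%.
VaR = −(0.420%) + 1.645 × 11.154% = 17.928%.

17.93%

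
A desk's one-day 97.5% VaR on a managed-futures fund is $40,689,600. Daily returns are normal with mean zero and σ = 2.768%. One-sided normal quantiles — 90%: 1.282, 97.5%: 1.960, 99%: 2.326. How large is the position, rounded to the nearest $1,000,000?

VaR as a fraction of value: z·σ = 1.960 × 2.768% = 5.42528%.
Position = $40,689,600 / 0.0542528 = $750,000,000.

$750,000,000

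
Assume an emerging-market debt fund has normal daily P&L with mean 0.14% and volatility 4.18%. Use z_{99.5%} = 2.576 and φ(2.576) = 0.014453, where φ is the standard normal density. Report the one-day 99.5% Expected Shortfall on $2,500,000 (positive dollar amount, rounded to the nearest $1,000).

Tail multiplier: φ(z)/(1−α) = 0.014453 / 0.005 = 2.891.
ES = −(0.14%) + 4.18% × 2.891 = 11.944%.
On $2,500,000: 0.11944 × $2,500,000 = $298,600.

$299,000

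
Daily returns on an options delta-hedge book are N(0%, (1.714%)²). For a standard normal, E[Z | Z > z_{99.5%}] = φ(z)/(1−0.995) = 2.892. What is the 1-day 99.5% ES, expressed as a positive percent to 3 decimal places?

4.957%

ES = 1.714% × 2.892 = 4.957%.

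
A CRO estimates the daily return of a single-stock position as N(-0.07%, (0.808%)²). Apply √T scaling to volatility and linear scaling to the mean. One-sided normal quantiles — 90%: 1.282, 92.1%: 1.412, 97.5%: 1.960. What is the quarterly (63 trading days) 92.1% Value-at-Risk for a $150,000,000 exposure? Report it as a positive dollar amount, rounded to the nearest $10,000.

σ_{63d} = 0.808% × √63 = 6.413%; μ_{63d} = 63 × -0.07% = -4.410%.
VaR = −(-4.410%) + 1.412 × 6.413% = 13.465%.
On $150,000,000: 0.13465 × $150,000,000 = $20,197,500.

$20,200,000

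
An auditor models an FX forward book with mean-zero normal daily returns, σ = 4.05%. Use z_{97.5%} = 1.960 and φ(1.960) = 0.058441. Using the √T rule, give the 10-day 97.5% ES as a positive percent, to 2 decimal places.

σ_{10d} = 4.05% × √10 = 12.807%.
ES multiplier = φ(z)/(1−α) = 0.058441/0.025 = 2.338.
ES = 12.807% × 2.338 = 29.943%.

29.94%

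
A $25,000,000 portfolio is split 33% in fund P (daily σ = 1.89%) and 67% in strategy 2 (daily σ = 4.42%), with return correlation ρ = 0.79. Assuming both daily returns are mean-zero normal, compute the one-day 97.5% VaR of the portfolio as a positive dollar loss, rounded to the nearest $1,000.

σ_p² = 0.33²·1.89² + 0.67²·4.42² + 2·0.79·0.33·0.67·1.89·4.42 = 12.0772 (%²).
σ_p = √12.0772 = 3.475%.
At 97.5%, z = 1.960.
VaR = 1.960 × 3.475% = 6.811%; on $25,000,000 that is $1,702,750.

$1,703,000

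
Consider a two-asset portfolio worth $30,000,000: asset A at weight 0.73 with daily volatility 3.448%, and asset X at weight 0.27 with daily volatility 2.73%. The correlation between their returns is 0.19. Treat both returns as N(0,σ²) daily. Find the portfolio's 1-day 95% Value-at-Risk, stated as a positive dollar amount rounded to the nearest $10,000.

σ_p² = 0.73²·3.448² + 0.27²·2.73² + 2·0.19·0.73·0.27·3.448·2.73 = 7.5838 (%²).
σ_p = √7.5838 = 2.754%.
At 95%, z = 1.645.
VaR = 1.645 × 2.754% = 4.530%; on $30,000,000 that is $1,359,000.

$1,360,000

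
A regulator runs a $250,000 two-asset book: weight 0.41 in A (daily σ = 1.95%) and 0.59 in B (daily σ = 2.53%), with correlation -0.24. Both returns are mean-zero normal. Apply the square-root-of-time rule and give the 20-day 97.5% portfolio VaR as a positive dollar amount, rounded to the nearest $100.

$33,200

σ_p = √(0.41²·1.95² + 0.59²·2.53² + 2·-0.24·0.41·0.59·1.95·2.53) = 1.515%.
σ_{20d} = 1.515% × √20 = 6.775%.
z(97.5%) = 1.960.
VaR = 1.960 × 6.775% = 13.279%; on $250,000 that is $33,198.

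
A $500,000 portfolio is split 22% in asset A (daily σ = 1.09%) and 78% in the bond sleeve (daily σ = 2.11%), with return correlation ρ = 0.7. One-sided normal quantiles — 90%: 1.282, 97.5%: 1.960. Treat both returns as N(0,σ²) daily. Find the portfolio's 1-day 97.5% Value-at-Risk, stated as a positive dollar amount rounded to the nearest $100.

σ_p² = 0.22²·1.09² + 0.78²·2.11² + 2·0.7·0.22·0.78·1.09·2.11 = 3.3187 (%²).
σ_p = √3.3187 = 1.822%.
VaR = 1.960 × 1.822% = 3.571%; on $500,000 that is $17,855.

$17,900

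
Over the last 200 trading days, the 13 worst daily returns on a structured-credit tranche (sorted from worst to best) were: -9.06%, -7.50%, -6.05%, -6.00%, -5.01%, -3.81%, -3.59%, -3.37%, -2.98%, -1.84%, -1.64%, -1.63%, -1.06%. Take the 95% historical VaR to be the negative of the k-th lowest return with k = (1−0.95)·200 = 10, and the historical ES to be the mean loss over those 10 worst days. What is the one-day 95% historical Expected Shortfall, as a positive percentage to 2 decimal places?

4.92%

The 10 worst returns sum to -49.21%.
ES = −(-49.21%) / 10 = 4.921% ≈ 4.92%.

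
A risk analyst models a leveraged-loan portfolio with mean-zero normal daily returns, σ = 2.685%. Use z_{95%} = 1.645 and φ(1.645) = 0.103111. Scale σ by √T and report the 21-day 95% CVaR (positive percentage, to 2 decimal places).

σ_{21d} = 2.685% × √21 = 12.304%.
ES multiplier = φ(z)/(1−α) = 0.103111/0.05 = 2.062.
ES = 12.304% × 2.062 = 25.371%.

25.37%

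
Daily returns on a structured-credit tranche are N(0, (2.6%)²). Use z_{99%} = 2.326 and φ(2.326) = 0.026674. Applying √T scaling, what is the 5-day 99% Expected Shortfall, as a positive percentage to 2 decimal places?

15.51%

σ_{5d} = 2.6% × √5 = 5.814%.
ES multiplier = φ(z)/(1−α) = 0.026674/0.01 = 2.667.
ES = 5.814% × 2.667 = 15.506%.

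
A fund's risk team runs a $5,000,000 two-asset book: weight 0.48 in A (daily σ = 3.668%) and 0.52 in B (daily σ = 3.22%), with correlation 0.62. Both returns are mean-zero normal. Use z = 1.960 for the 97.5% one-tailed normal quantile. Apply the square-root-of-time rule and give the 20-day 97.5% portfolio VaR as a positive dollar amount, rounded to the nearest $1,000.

σ_p = √(0.48²·3.668² + 0.52²·3.22² + 2·0.62·0.48·0.52·3.668·3.22) = 3.092%.
σ_{20d} = 3.092% × √20 = 13.828%.
VaR = 1.960 × 13.828% = 27.103%; on $5,000,000 that is $1,355,150.

$1,355,000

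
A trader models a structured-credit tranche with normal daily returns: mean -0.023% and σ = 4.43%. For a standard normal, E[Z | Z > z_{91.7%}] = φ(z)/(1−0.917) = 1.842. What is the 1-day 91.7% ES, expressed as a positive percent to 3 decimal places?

8.183%

ES = −(-0.023%) + 4.43% × 1.842 = 8.183%.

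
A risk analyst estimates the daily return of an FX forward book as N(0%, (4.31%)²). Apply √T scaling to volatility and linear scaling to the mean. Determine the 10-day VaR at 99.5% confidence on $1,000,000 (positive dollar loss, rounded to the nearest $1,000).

At 99.5%, z = 2.576.
σ_{10d} = 4.31% × √10 = 13.629%.
VaR = 2.576 × 13.629% = 35.108%.
On $1,000,000: 0.35108 × $1,000,000 = $351,080.

$351,000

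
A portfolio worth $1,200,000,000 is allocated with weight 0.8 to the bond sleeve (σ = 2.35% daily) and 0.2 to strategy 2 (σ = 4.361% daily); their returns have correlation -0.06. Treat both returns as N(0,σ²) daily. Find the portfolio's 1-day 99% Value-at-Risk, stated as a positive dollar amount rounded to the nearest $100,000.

$56,500,000

σ_p² = 0.8²·2.35² + 0.2²·4.361² + 2·-0.06·0.8·0.2·2.35·4.361 = 4.0984 (%²).
σ_p = √4.0984 = 2.024%.
At 99%, z = 2.326.
VaR = 2.326 × 2.024% = 4.708%; on $1,200,000,000 that is $56,496,000.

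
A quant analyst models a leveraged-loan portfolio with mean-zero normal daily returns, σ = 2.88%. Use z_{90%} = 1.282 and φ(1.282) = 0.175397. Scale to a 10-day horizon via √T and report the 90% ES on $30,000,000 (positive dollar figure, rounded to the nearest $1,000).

σ_{10d} = 2.88% × √10 = 9.107%.
ES multiplier = φ(z)/(1−α) = 0.175397/0.1 = 1.754.
ES = 9.107% × 1.754 = 15.974%; on $30,000,000: $4,792,200.

$4,792,000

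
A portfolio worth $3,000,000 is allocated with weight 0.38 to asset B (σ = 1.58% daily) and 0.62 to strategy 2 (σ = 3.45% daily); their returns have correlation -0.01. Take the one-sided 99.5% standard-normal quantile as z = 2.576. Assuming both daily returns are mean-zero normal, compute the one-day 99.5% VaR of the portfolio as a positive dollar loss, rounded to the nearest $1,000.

σ_p² = 0.38²·1.58² + 0.62²·3.45² + 2·-0.01·0.38·0.62·1.58·3.45 = 4.9101 (%²).
σ_p = √4.9101 = 2.216%.
VaR = 2.576 × 2.216% = 5.708%; on $3,000,000 that is $171,240.

$171,000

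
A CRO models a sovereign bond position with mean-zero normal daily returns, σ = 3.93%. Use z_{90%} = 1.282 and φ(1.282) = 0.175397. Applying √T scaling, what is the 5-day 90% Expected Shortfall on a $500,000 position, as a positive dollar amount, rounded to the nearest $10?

σ_{5d} = 3.93% × √5 = 8.788%.
ES multiplier = φ(z)/(1−α) = 0.175397/0.1 = 1.754.
ES = 8.788% × 1.754 = 15.414%; on $500,000: $77,070.

$77,070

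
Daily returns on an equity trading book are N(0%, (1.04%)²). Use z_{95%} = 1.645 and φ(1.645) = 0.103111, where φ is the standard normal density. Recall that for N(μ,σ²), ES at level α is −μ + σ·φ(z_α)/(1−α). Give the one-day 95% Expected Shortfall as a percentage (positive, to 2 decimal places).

2.14%

Tail multiplier: φ(z)/(1−α) = 0.103111 / 0.05 = 2.062.
ES = 1.04% × 2.062 = 2.144%.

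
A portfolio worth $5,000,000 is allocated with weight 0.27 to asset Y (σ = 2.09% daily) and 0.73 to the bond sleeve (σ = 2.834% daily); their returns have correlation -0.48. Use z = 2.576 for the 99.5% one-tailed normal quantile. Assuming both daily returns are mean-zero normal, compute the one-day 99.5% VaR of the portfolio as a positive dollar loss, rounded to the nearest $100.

σ_p² = 0.27²·2.09² + 0.73²·2.834² + 2·-0.48·0.27·0.73·2.09·2.834 = 3.4777 (%²).
σ_p = √3.4777 = 1.865%.
VaR = 2.576 × 1.865% = 4.804%; on $5,000,000 that is $240,200.

$240,200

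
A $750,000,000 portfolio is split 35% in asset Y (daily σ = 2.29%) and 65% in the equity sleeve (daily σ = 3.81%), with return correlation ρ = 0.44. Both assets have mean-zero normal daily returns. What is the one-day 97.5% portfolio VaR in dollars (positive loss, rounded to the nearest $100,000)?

$42,900,000

σ_p² = 0.35²·2.29² + 0.65²·3.81² + 2·0.44·0.35·0.65·2.29·3.81 = 8.5222 (%²).
σ_p = √8.5222 = 2.919%.
At 97.5%, z = 1.960.
VaR = 1.960 × 2.919% = 5.721%; on $750,000,000 that is $42,907,500.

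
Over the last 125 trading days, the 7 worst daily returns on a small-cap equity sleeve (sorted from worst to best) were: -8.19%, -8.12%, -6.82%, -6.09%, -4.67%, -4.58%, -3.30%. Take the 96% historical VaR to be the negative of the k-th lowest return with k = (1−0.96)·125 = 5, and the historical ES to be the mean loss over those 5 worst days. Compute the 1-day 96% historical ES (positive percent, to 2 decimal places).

6.78%

The 5 worst returns sum to -33.89%.
ES = −(-33.89%) / 5 = 6.778% ≈ 6.78%.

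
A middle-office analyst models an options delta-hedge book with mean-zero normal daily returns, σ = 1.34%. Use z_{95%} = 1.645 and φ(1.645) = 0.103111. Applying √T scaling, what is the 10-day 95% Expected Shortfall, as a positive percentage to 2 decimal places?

σ_{10d} = 1.34% × √10 = 4.237%.
ES multiplier = φ(z)/(1−α) = 0.103111/0.05 = 2.062.
ES = 4.237% × 2.062 = 8.737%.

8.74%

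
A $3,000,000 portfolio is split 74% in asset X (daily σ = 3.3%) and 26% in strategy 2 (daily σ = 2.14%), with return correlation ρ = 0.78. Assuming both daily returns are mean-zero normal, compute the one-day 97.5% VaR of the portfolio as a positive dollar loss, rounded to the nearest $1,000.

$170,000

σ_p² = 0.74²·3.3² + 0.26²·2.14² + 2·0.78·0.74·0.26·3.3·2.14 = 8.3926 (%²).
σ_p = √8.3926 = 2.897%.
At 97.5%, z = 1.960.
VaR = 1.960 × 2.897% = 5.678%; on $3,000,000 that is $170,340.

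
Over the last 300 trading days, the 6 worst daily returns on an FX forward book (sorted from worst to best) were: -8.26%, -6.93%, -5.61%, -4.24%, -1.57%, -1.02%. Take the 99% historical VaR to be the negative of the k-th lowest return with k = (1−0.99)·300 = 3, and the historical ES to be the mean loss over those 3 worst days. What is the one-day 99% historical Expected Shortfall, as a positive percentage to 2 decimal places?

6.93%

The 3 worst returns sum to -20.80%.
ES = −(-20.80%) / 3 = 6.9333…% ≈ 6.93%.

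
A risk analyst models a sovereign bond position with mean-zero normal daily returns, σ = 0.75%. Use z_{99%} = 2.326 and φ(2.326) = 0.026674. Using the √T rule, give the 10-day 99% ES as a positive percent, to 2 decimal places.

6.33%

σ_{10d} = 0.75% × √10 = 2.372%.
ES multiplier = φ(z)/(1−α) = 0.026674/0.01 = 2.667.
ES = 2.372% × 2.667 = 6.326%.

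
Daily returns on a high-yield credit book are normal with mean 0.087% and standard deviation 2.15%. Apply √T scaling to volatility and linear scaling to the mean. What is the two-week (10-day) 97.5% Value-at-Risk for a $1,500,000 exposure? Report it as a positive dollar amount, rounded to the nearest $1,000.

$187,000

At 97.5%, z = 1.960.
σ_{10d} = 2.15% × √10 = 6.799%; μ_{10d} = 10 × 0.087% = 0.870%.
VaR = −(0.870%) + 1.960 × 6.799% = 12.456%.
On $1,500,000: 0.12456 × $1,500,000 = $186,840.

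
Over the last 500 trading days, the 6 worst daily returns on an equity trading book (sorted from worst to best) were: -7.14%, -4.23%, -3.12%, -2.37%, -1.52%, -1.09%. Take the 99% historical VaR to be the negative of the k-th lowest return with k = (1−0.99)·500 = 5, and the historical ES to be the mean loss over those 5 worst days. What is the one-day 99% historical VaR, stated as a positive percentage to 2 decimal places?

k = 5; the 5th lowest return is -1.52%, so VaR = 1.52%.

1.52%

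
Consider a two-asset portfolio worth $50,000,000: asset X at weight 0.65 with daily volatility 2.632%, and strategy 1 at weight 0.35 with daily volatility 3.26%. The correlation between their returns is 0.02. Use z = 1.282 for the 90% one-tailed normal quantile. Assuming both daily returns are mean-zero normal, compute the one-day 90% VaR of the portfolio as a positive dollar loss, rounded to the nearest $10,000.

σ_p² = 0.65²·2.632² + 0.35²·3.26² + 2·0.02·0.65·0.35·2.632·3.26 = 4.3068 (%²).
σ_p = √4.3068 = 2.075%.
VaR = 1.282 × 2.075% = 2.660%; on $50,000,000 that is $1,330,000.

$1,330,000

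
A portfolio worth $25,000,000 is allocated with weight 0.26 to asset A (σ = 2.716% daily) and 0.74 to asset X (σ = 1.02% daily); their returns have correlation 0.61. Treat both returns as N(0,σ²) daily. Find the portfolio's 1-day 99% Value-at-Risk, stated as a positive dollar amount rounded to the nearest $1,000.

$762,000

σ_p² = 0.26²·2.716² + 0.74²·1.02² + 2·0.61·0.26·0.74·2.716·1.02 = 1.7187 (%²).
σ_p = √1.7187 = 1.311%.
At 99%, z = 2.326.
VaR = 2.326 × 1.311% = 3.049%; on $25,000,000 that is $762,250.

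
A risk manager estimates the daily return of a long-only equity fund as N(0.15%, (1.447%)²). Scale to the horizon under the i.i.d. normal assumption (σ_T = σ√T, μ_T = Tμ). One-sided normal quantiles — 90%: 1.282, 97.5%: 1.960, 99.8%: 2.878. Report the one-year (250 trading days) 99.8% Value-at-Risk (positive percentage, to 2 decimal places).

σ_{250d} = 1.447% × √250 = 22.879%; μ_{250d} = 250 × 0.15% = 37.500%.
VaR = −(37.500%) + 2.878 × 22.879% = 28.346%.

28.35%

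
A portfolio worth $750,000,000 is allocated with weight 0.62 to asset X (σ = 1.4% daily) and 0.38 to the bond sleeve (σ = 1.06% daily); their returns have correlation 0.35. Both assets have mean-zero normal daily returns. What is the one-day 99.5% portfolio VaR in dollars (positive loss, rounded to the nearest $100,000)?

σ_p² = 0.62²·1.4² + 0.38²·1.06² + 2·0.35·0.62·0.38·1.4·1.06 = 1.1604 (%²).
σ_p = √1.1604 = 1.077%.
At 99.5%, z = 2.576.
VaR = 2.576 × 1.077% = 2.774%; on $750,000,000 that is $20,805,000.

$20,800,000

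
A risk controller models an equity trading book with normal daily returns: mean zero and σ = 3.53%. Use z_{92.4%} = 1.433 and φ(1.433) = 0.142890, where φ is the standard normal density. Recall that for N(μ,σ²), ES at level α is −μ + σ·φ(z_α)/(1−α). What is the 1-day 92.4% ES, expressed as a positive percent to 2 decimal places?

6.64%

Tail multiplier: φ(z)/(1−α) = 0.142890 / 0.076 = 1.880.
ES = 3.53% × 1.880 = 6.636%.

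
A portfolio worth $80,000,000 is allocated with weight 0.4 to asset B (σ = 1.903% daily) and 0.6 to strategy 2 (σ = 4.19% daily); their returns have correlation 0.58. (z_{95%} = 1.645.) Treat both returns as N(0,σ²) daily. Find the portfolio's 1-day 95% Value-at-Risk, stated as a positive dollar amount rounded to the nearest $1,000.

$3,974,000

σ_p² = 0.4²·1.903² + 0.6²·4.19² + 2·0.58·0.4·0.6·1.903·4.19 = 9.1195 (%²).
σ_p = √9.1195 = 3.020%.
VaR = 1.645 × 3.020% = 4.968%; on $80,000,000 that is $3,974,400.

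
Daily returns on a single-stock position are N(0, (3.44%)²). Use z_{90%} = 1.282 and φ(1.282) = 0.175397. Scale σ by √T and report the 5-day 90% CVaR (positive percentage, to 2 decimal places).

13.49%

σ_{5d} = 3.44% × √5 = 7.692%.
ES multiplier = φ(z)/(1−α) = 0.175397/0.1 = 1.754.
ES = 7.692% × 1.754 = 13.492%.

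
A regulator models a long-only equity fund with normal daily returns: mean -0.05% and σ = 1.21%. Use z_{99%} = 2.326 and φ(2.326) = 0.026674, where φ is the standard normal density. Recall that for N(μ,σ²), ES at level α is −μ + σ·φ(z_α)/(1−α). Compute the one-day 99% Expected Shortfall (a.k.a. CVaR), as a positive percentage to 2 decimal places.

3.28%

Tail multiplier: φ(z)/(1−α) = 0.026674 / 0.01 = 2.667.
ES = −(-0.05%) + 1.21% × 2.667 = 3.277%.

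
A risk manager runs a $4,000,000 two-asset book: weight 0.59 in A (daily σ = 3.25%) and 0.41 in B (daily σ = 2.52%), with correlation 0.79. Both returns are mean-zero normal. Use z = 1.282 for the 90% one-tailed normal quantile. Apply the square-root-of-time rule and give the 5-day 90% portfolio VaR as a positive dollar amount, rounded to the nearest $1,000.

$322,000

σ_p = √(0.59²·3.25² + 0.41²·2.52² + 2·0.79·0.59·0.41·3.25·2.52) = 2.806%.
σ_{5d} = 2.806% × √5 = 6.274%.
VaR = 1.282 × 6.274% = 8.043%; on $4,000,000 that is $321,720.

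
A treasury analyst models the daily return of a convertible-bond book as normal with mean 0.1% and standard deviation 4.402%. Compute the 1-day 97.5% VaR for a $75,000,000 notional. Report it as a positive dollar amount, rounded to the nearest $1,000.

$6,396,000

At 97.5% one-sided, z = 1.960.
VaR = −μ + z·σ = −(0.1%) + 1.960 × 4.402% = 8.528%.
On $75,000,000: 0.08528 × $75,000,000 = $6,396,000.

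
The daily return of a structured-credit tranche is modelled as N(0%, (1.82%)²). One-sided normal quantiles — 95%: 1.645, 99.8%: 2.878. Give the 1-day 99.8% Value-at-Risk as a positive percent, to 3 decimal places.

VaR = z·σ = 2.878 × 1.82% = 5.238%.

5.238%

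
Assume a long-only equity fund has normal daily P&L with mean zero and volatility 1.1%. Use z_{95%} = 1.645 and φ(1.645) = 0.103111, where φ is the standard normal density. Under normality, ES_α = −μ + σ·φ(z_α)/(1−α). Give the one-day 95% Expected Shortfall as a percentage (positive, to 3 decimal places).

2.268%

Tail multiplier: φ(z)/(1−α) = 0.103111 / 0.05 = 2.062.
ES = 1.1% × 2.062 = 2.268%.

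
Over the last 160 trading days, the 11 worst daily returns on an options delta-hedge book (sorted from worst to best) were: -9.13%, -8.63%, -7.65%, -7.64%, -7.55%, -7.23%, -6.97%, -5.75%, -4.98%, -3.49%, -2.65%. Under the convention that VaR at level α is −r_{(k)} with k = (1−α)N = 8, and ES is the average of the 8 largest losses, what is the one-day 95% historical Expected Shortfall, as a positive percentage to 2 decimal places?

7.57%

The 8 worst returns sum to -60.55%.
ES = −(-60.55%) / 8 = 7.56875% ≈ 7.57%.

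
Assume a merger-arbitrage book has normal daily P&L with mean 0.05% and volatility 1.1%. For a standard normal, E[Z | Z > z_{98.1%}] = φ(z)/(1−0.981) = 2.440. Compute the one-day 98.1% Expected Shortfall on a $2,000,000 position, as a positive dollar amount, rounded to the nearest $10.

$52,680

ES = −(0.05%) + 1.1% × 2.440 = 2.634%.
On $2,000,000: 0.02634 × $2,000,000 = $52,680.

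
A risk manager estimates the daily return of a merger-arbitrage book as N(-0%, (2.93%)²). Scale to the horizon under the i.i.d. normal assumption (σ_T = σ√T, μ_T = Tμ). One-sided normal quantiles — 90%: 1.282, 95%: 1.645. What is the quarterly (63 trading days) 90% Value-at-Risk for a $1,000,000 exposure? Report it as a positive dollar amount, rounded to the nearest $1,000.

σ_{63d} = 2.93% × √63 = 23.256%.
VaR = 1.282 × 23.256% = 29.814%.
On $1,000,000: 0.29814 × $1,000,000 = $298,140.

$298,000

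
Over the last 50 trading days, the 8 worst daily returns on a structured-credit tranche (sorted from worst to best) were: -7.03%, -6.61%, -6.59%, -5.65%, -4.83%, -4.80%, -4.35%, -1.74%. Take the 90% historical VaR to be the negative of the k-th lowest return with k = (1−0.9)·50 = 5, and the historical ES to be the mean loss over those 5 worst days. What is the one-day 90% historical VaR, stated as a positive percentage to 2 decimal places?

k = 5; the 5th lowest return is -4.83%, so VaR = 4.83%.

4.83%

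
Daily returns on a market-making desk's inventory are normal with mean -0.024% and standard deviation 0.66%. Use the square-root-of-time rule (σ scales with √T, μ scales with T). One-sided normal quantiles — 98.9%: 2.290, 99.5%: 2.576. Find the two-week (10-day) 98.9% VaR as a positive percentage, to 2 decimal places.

5.02%

σ_{10d} = 0.66% × √10 = 2.087%; μ_{10d} = 10 × -0.024% = -0.240%.
VaR = −(-0.240%) + 2.290 × 2.087% = 5.019%.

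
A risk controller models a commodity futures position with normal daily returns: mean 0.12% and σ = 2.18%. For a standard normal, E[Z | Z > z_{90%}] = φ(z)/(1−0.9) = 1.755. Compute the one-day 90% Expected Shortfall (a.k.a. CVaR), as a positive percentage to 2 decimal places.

3.71%

ES = −(0.12%) + 2.18% × 1.755 = 3.706%.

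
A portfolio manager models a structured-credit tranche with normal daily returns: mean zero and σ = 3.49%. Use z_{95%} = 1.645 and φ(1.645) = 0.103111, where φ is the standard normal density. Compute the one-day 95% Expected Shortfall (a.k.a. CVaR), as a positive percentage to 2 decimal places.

Tail multiplier: φ(z)/(1−α) = 0.103111 / 0.05 = 2.062.
ES = 3.49% × 2.062 = 7.196%.

7.20%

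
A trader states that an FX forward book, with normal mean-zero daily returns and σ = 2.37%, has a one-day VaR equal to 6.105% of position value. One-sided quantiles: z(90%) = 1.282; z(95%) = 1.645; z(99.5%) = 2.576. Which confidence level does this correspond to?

99.5%

Implied z = VaR/σ = 6.105 / 2.37 = 2.576.
This matches z(99.5%) = 2.576.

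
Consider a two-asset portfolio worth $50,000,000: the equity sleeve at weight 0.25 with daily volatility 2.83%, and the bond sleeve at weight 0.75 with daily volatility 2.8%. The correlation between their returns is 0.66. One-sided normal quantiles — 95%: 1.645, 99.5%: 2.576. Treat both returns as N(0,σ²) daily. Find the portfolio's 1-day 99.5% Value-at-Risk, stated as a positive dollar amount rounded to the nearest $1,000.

σ_p² = 0.25²·2.83² + 0.75²·2.8² + 2·0.66·0.25·0.75·2.83·2.8 = 6.8717 (%²).
σ_p = √6.8717 = 2.621%.
VaR = 2.576 × 2.621% = 6.752%; on $50,000,000 that is $3,376,000.

$3,376,000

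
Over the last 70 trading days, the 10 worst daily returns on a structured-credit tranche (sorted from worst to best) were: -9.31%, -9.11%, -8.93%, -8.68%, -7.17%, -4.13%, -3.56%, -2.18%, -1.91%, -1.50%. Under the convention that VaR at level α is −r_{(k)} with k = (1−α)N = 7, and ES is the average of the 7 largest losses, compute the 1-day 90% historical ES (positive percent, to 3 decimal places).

The 7 worst returns sum to -50.89%.
ES = −(-50.89%) / 7 = 7.27% ≈ 7.270%.

7.270%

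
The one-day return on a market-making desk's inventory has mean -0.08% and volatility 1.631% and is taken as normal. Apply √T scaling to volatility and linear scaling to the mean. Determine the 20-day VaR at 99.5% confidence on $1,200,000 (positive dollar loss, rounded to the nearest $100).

At 99.5%, z = 2.576.
σ_{20d} = 1.631% × √20 = 7.294%; μ_{20d} = 20 × -0.08% = -1.600%.
VaR = −(-1.600%) + 2.576 × 7.294% = 20.389%.
On $1,200,000: 0.20389 × $1,200,000 = $244,668.

$244,700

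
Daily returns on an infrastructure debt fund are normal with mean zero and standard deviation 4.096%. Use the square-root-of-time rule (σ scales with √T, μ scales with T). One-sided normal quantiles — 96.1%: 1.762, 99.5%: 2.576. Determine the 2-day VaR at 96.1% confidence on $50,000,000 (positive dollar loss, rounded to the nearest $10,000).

$5,100,000

σ_{2d} = 4.096% × √2 = 5.793%.
VaR = 1.762 × 5.793% = 10.207%.
On $50,000,000: 0.10207 × $50,000,000 = $5,103,500.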